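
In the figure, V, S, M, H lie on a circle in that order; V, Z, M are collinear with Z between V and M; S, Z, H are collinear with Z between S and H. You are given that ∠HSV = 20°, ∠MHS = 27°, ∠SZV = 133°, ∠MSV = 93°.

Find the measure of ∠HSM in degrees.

∠HSM = 73°

1. ∠MVS = 27°  [△VZS]
2. ∠MZS = 47°  [linear pair at Z on VM]
3. ∠SMV = 60°  [△VSM]
4. ∠HSM = 73°  [△SZM]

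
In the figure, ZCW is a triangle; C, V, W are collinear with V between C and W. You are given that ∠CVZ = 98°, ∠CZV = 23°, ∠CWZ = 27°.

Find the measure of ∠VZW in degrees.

1. ∠WVZ = 82°  [linear pair at V on CW]
2. ∠VWZ = 27°  [V on ray WC]
3. ∠VZW = 71°  [△ZVW]

∠VZW = 71°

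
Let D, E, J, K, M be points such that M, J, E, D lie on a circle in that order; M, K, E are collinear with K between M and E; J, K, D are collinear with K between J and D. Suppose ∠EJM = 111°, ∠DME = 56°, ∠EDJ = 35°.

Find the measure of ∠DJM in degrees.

∠DJM = 55°

1. ∠EDM = 69°  [cyclic MJED, opposite ∠J+∠D]
2. ∠DEM = 55°  [△MED]
3. ∠DJM = 55°  [same arc MD]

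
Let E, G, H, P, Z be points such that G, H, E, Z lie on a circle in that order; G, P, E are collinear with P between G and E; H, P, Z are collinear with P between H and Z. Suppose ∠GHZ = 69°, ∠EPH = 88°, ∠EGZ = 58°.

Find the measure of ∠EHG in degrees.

∠EHG = 127°

1. ∠GEZ = 69°  [same arc GZ]
2. ∠EZG = 53°  [△GEZ]
3. ∠EHG = 127°  [cyclic GHEZ, opposite ∠H+∠Z]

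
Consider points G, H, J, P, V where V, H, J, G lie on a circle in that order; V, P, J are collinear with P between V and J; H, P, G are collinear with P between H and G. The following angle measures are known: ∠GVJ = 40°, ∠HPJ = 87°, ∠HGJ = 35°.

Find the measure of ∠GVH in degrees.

∠GVH = 75°

1. ∠GHJ = 40°  [same arc JG]
2. ∠GJH = 105°  [△HJG]
3. ∠GVH = 75°  [cyclic VHJG, opposite ∠V+∠J]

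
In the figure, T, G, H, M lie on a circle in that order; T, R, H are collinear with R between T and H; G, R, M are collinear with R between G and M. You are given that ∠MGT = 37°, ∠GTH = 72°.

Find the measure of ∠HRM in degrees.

∠HRM = 71°

1. ∠MHT = 37°  [same arc TM]
2. ∠GMH = 72°  [same arc GH]
3. ∠HRM = 71°  [△HRM]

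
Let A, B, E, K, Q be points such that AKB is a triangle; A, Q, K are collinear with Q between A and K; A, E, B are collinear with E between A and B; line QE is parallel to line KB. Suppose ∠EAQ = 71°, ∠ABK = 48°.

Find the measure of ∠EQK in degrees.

1. ∠BAK = 71°  [Q on AK, E on AB]
2. ∠AKB = 61°  [△AKB]
3. ∠AQE = 61°  [QE∥KB, corresponding at Q]
4. ∠EQK = 119°  [linear pair at Q on AK]

∠EQK = 119°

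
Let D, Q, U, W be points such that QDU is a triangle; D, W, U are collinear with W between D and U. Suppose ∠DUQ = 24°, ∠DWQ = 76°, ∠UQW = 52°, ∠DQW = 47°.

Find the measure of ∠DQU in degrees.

∠DQU = 99°

1. ∠QDW = 57°  [△QDW]
2. ∠QDU = 57°  [W on ray DU]
3. ∠DQU = 99°  [△QDU]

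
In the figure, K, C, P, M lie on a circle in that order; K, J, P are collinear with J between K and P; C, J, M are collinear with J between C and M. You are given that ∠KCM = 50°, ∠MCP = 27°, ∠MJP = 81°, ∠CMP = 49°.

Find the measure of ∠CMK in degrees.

1. ∠MKP = 27°  [same arc PM]
2. ∠KJM = 99°  [linear pair at J on KP]
3. ∠CMK = 54°  [△KJM]

∠CMK = 54°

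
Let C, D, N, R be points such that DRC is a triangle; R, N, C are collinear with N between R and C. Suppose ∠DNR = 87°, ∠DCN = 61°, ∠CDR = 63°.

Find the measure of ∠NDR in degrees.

1. ∠DCR = 61°  [N on ray CR]
2. ∠CRD = 56°  [△DRC]
3. ∠DRN = 56°  [N on ray RC]
4. ∠NDR = 37°  [△DRN]

∠NDR = 37°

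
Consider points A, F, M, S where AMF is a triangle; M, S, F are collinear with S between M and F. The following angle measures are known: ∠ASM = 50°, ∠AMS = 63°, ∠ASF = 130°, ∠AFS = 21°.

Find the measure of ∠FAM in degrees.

∠FAM = 96°

1. ∠AMF = 63°  [S on ray MF]
2. ∠AFM = 21°  [S on ray FM]
3. ∠FAM = 96°  [△AMF]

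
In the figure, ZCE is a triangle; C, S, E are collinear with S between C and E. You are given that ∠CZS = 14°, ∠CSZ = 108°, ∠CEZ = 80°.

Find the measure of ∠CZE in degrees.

∠CZE = 42°

1. ∠SCZ = 58°  [△ZCS]
2. ∠ECZ = 58°  [S on ray CE]
3. ∠CZE = 42°  [△ZCE]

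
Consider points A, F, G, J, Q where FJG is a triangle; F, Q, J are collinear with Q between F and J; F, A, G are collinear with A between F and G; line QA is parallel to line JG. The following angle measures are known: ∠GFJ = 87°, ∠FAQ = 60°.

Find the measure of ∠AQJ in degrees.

∠AQJ = 147°

1. ∠AFQ = 87°  [Q on FJ, A on FG]
2. ∠AQF = 33°  [△FQA]
3. ∠AQJ = 147°  [linear pair at Q on FJ]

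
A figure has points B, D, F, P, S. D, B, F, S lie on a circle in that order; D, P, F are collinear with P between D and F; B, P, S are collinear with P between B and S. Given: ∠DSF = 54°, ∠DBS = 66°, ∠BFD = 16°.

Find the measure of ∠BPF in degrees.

1. ∠DFS = 66°  [same arc DS]
2. ∠BSD = 16°  [same arc DB]
3. ∠FDS = 60°  [△DFS]
4. ∠DPS = 104°  [△DPS]
5. ∠BPF = 104°  [vertical angles at P]

∠BPF = 104°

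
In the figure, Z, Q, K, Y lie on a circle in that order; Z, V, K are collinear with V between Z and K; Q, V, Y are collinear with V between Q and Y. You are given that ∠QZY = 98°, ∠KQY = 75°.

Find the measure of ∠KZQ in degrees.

1. ∠QKY = 82°  [cyclic ZQKY, opposite ∠Z+∠K]
2. ∠KYQ = 23°  [△QKY]
3. ∠KZQ = 23°  [same arc QK]

∠KZQ = 23°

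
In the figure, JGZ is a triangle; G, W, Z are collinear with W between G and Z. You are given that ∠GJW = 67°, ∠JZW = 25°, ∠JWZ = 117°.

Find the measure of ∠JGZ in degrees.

∠JGZ = 50°

1. ∠GWJ = 63°  [linear pair at W on GZ]
2. ∠JGW = 50°  [△JGW]
3. ∠JGZ = 50°  [W on ray GZ]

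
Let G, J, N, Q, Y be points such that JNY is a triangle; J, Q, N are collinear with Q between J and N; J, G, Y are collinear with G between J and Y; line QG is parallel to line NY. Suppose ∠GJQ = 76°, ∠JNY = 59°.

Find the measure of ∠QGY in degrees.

∠QGY = 135°

1. ∠NJY = 76°  [Q on JN, G on JY]
2. ∠JYN = 45°  [△JNY]
3. ∠JGQ = 45°  [QG∥NY, corresponding at G]
4. ∠QGY = 135°  [linear pair at G on JY]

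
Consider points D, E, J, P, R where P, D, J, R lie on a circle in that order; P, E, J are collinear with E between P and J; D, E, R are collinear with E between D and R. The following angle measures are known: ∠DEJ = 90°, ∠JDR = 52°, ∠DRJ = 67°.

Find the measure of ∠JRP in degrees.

1. ∠DJP = 38°  [△DEJ]
2. ∠DPJ = 67°  [same arc DJ]
3. ∠JDP = 75°  [△PDJ]
4. ∠JRP = 105°  [cyclic PDJR, opposite ∠D+∠R]

∠JRP = 105°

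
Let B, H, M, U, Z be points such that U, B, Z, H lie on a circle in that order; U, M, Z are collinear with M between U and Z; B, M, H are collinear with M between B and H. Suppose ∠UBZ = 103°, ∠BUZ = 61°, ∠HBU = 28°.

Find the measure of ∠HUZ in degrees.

∠HUZ = 75°

1. ∠UHZ = 77°  [cyclic UBZH, opposite ∠B+∠H]
2. ∠HZU = 28°  [same arc UH]
3. ∠HUZ = 75°  [△UZH]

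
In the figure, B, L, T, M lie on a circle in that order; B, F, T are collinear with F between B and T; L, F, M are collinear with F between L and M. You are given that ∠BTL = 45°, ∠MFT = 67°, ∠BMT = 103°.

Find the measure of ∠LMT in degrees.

1. ∠BLT = 77°  [cyclic BLTM, opposite ∠L+∠M]
2. ∠LBT = 58°  [△BLT]
3. ∠LMT = 58°  [same arc LT]

∠LMT = 58°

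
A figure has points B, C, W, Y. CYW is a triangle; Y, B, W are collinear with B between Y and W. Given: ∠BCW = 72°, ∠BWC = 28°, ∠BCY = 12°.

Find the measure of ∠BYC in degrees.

∠BYC = 68°

1. ∠CBW = 80°  [△CBW]
2. ∠CBY = 100°  [linear pair at B on YW]
3. ∠BYC = 68°  [△CYB]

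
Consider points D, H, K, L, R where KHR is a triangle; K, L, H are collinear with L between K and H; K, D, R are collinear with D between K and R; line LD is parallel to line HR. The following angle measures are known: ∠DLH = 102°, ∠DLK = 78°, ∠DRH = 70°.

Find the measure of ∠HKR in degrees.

∠HKR = 32°

1. ∠KHR = 78°  [LD∥HR, corresponding at L]
2. ∠HRK = 70°  [D on ray RK]
3. ∠HKR = 32°  [△KHR]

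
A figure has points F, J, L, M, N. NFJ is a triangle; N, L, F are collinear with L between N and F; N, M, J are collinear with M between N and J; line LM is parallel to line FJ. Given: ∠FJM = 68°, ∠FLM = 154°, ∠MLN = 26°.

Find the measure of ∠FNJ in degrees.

∠FNJ = 86°

1. ∠FJN = 68°  [M on ray JN]
2. ∠JFN = 26°  [LM∥FJ, corresponding at L]
3. ∠FNJ = 86°  [△NFJ]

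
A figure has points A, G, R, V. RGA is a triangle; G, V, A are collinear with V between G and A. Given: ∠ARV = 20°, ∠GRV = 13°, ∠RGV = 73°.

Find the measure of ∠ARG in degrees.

1. ∠GVR = 94°  [△RGV]
2. ∠AGR = 73°  [V on ray GA]
3. ∠AVR = 86°  [linear pair at V on GA]
4. ∠RAV = 74°  [△RVA]
5. ∠GAR = 74°  [V on ray AG]
6. ∠ARG = 33°  [△RGA]

∠ARG = 33°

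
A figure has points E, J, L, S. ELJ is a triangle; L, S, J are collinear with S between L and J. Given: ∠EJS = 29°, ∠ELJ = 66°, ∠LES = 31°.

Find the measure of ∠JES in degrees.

1. ∠ELS = 66°  [S on ray LJ]
2. ∠ESL = 83°  [△ELS]
3. ∠ESJ = 97°  [linear pair at S on LJ]
4. ∠JES = 54°  [△ESJ]

∠JES = 54°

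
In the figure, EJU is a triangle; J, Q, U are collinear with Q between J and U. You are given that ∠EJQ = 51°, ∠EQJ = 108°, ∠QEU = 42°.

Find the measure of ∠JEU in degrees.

∠JEU = 63°

1. ∠EJU = 51°  [Q on ray JU]
2. ∠EQU = 72°  [linear pair at Q on JU]
3. ∠EUQ = 66°  [△EQU]
4. ∠EUJ = 66°  [Q on ray UJ]
5. ∠JEU = 63°  [△EJU]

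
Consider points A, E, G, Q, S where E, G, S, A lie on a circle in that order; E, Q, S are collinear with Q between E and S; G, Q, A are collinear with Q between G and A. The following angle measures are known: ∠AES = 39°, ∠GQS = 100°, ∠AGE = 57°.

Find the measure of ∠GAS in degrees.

∠GAS = 43°

1. ∠AQE = 100°  [vertical angles at Q]
2. ∠ASE = 57°  [same arc EA]
3. ∠AQS = 80°  [linear pair at Q on ES]
4. ∠GAS = 43°  [△SQA]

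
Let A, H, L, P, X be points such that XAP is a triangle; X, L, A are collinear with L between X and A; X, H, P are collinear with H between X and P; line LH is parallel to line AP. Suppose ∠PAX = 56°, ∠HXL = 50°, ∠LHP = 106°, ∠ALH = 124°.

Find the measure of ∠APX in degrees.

1. ∠HLX = 56°  [LH∥AP, corresponding at L]
2. ∠LHX = 74°  [△XLH]
3. ∠APX = 74°  [LH∥AP, corresponding at H]

∠APX = 74°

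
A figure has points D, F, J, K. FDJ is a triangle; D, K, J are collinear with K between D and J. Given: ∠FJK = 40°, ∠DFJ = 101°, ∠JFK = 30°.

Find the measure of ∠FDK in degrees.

∠FDK = 39°

1. ∠DJF = 40°  [K on ray JD]
2. ∠FDJ = 39°  [△FDJ]
3. ∠FDK = 39°  [K on ray DJ]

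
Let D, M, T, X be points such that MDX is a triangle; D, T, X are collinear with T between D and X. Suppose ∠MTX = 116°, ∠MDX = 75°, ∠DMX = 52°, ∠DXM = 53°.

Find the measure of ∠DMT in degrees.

∠DMT = 41°

1. ∠DTM = 64°  [linear pair at T on DX]
2. ∠MDT = 75°  [T on ray DX]
3. ∠DMT = 41°  [△MDT]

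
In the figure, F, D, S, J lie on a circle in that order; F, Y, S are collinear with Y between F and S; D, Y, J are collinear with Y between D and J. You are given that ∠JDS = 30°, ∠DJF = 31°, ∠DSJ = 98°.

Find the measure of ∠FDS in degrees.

1. ∠DJS = 52°  [△DSJ]
2. ∠DSF = 31°  [same arc FD]
3. ∠DFS = 52°  [same arc DS]
4. ∠FDS = 97°  [△FDS]

∠FDS = 97°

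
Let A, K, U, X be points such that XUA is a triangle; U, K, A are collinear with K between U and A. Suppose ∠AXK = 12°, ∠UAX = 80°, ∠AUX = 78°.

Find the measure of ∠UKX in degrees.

∠UKX = 92°

1. ∠KAX = 80°  [K on ray AU]
2. ∠AKX = 88°  [△XKA]
3. ∠UKX = 92°  [linear pair at K on UA]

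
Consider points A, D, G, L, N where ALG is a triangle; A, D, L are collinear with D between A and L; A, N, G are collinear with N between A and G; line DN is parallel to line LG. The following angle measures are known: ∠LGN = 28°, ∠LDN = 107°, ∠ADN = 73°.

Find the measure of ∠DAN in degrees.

1. ∠AGL = 28°  [N on ray GA]
2. ∠ALG = 73°  [DN∥LG, corresponding at D]
3. ∠GAL = 79°  [△ALG]
4. ∠DAN = 79°  [D on AL, N on AG]

∠DAN = 79°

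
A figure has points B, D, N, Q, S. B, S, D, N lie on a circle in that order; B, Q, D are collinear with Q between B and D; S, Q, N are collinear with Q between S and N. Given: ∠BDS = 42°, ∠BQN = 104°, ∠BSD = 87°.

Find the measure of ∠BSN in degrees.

1. ∠DBS = 51°  [△BSD]
2. ∠DQS = 104°  [vertical angles at Q]
3. ∠BQS = 76°  [linear pair at Q on BD]
4. ∠BSN = 53°  [△BQS]

∠BSN = 53°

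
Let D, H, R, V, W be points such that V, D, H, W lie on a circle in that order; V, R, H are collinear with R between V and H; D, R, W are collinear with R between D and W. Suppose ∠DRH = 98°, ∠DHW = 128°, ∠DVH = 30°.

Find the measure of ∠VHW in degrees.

1. ∠VRW = 98°  [vertical angles at R]
2. ∠DWH = 30°  [same arc DH]
3. ∠HRW = 82°  [linear pair at R on VH]
4. ∠VHW = 68°  [△HRW]

∠VHW = 68°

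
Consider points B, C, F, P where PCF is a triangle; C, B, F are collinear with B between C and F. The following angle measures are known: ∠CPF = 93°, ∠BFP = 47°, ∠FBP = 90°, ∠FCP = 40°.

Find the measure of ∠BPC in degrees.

∠BPC = 50°

1. ∠CBP = 90°  [linear pair at B on CF]
2. ∠BCP = 40°  [B on ray CF]
3. ∠BPC = 50°  [△PCB]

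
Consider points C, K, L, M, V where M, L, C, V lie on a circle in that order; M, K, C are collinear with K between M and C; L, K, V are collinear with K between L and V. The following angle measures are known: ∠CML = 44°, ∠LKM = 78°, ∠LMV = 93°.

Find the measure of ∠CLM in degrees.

1. ∠CVL = 44°  [same arc LC]
2. ∠CKL = 102°  [linear pair at K on MC]
3. ∠LCV = 87°  [cyclic MLCV, opposite ∠M+∠C]
4. ∠CLV = 49°  [△LCV]
5. ∠LCM = 29°  [△LKC]
6. ∠CLM = 107°  [△MLC]

∠CLM = 107°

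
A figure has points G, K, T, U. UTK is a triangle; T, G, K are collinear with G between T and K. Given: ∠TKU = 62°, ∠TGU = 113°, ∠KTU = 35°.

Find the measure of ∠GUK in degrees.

1. ∠GKU = 62°  [G on ray KT]
2. ∠KGU = 67°  [linear pair at G on TK]
3. ∠GUK = 51°  [△UGK]

∠GUK = 51°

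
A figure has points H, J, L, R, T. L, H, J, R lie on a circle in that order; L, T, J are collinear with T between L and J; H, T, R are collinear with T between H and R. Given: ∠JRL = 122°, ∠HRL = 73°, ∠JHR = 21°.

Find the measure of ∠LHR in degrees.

1. ∠JHL = 58°  [cyclic LHJR, opposite ∠H+∠R]
2. ∠HJL = 73°  [same arc LH]
3. ∠HTJ = 86°  [△HTJ]
4. ∠HLJ = 49°  [△LHJ]
5. ∠HTL = 94°  [linear pair at T on LJ]
6. ∠LHR = 37°  [△LTH]

∠LHR = 37°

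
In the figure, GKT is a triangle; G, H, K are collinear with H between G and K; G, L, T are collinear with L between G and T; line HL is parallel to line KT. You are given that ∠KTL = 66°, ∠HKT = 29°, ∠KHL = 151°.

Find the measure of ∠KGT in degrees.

∠KGT = 85°

1. ∠GTK = 66°  [L on ray TG]
2. ∠GKT = 29°  [H on ray KG]
3. ∠KGT = 85°  [△GKT]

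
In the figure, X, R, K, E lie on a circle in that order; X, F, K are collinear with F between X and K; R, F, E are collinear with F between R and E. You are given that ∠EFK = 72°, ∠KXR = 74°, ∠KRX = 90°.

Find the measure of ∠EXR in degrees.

∠EXR = 130°

1. ∠RFX = 72°  [vertical angles at F]
2. ∠RKX = 16°  [△XRK]
3. ∠ERX = 34°  [△XFR]
4. ∠REX = 16°  [same arc XR]
5. ∠EXR = 130°  [△XRE]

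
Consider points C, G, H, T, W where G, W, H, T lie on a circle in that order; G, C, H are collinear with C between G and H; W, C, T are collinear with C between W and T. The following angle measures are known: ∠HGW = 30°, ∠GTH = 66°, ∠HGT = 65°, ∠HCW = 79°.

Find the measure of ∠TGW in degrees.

1. ∠HTW = 30°  [same arc WH]
2. ∠HWT = 65°  [same arc HT]
3. ∠THW = 85°  [△WHT]
4. ∠TGW = 95°  [cyclic GWHT, opposite ∠G+∠H]

∠TGW = 95°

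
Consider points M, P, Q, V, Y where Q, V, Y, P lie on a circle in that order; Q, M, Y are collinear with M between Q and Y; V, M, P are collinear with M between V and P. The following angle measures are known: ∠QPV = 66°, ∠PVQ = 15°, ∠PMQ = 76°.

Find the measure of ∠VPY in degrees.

∠VPY = 61°

1. ∠PYQ = 15°  [same arc QP]
2. ∠PMY = 104°  [linear pair at M on QY]
3. ∠VPY = 61°  [△YMP]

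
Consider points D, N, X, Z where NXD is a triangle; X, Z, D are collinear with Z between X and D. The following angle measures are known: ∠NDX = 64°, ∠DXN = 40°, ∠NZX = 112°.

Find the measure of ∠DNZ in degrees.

1. ∠NDZ = 64°  [Z on ray DX]
2. ∠DZN = 68°  [linear pair at Z on XD]
3. ∠DNZ = 48°  [△NZD]

∠DNZ = 48°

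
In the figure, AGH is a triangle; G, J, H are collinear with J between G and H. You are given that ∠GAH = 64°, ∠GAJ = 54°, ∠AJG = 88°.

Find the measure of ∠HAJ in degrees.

1. ∠AGJ = 38°  [△AGJ]
2. ∠AJH = 92°  [linear pair at J on GH]
3. ∠AGH = 38°  [J on ray GH]
4. ∠AHG = 78°  [△AGH]
5. ∠AHJ = 78°  [J on ray HG]
6. ∠HAJ = 10°  [△AJH]

∠HAJ = 10°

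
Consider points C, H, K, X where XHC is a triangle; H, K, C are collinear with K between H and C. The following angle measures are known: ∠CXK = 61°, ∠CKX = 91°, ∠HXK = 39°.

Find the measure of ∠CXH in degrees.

∠CXH = 100°

1. ∠KCX = 28°  [△XKC]
2. ∠HKX = 89°  [linear pair at K on HC]
3. ∠KHX = 52°  [△XHK]
4. ∠HCX = 28°  [K on ray CH]
5. ∠CHX = 52°  [K on ray HC]
6. ∠CXH = 100°  [△XHC]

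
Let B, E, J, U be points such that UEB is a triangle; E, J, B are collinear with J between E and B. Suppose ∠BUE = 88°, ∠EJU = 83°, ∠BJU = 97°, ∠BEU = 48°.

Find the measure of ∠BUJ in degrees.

∠BUJ = 39°

1. ∠EBU = 44°  [△UEB]
2. ∠JBU = 44°  [J on ray BE]
3. ∠BUJ = 39°  [△UJB]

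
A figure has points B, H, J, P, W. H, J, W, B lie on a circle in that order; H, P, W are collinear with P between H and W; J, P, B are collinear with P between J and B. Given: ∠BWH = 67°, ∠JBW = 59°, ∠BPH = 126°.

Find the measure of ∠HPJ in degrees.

1. ∠BJH = 67°  [same arc HB]
2. ∠JHW = 59°  [same arc JW]
3. ∠HPJ = 54°  [△HPJ]

∠HPJ = 54°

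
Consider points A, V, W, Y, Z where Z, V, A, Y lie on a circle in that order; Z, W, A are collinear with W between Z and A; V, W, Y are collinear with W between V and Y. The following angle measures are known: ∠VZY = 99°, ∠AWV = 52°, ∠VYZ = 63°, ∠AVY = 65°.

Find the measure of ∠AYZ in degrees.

∠AYZ = 97°

1. ∠YVZ = 18°  [△ZVY]
2. ∠YWZ = 52°  [vertical angles at W]
3. ∠AZY = 65°  [△ZWY]
4. ∠YAZ = 18°  [same arc ZY]
5. ∠AYZ = 97°  [△ZAY]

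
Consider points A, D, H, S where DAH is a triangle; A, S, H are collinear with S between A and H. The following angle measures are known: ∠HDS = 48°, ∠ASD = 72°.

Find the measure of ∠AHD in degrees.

1. ∠DSH = 108°  [linear pair at S on AH]
2. ∠DHS = 24°  [△DSH]
3. ∠AHD = 24°  [S on ray HA]

∠AHD = 24°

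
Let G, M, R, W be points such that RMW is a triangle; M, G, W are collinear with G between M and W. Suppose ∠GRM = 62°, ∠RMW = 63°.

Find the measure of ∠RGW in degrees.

∠RGW = 125°

1. ∠GMR = 63°  [G on ray MW]
2. ∠MGR = 55°  [△RMG]
3. ∠RGW = 125°  [linear pair at G on MW]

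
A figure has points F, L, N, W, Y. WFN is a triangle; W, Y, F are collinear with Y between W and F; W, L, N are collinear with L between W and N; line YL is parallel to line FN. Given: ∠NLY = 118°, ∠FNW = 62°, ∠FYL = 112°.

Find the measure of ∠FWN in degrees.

1. ∠WLY = 62°  [linear pair at L on WN]
2. ∠LYW = 68°  [linear pair at Y on WF]
3. ∠LWY = 50°  [△WYL]
4. ∠FWN = 50°  [Y on WF, L on WN]

∠FWN = 50°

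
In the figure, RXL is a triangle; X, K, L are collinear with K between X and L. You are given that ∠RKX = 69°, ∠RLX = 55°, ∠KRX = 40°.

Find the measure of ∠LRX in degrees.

∠LRX = 54°

1. ∠KXR = 71°  [△RXK]
2. ∠LXR = 71°  [K on ray XL]
3. ∠LRX = 54°  [△RXL]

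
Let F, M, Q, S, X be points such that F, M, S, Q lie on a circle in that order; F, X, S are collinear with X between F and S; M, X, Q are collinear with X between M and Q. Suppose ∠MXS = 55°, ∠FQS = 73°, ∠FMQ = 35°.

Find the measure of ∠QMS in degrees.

∠QMS = 72°

1. ∠FXM = 125°  [linear pair at X on FS]
2. ∠FMS = 107°  [cyclic FMSQ, opposite ∠M+∠Q]
3. ∠MFS = 20°  [△FXM]
4. ∠FSM = 53°  [△FMS]
5. ∠QMS = 72°  [△MXS]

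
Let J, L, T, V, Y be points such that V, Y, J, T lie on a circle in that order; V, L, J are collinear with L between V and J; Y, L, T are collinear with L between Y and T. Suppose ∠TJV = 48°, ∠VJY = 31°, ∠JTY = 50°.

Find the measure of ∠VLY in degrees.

1. ∠TYV = 48°  [same arc VT]
2. ∠JVY = 50°  [same arc YJ]
3. ∠VLY = 82°  [△VLY]

∠VLY = 82°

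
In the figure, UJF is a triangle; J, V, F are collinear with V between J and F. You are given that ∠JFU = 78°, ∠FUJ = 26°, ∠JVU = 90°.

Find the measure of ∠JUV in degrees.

1. ∠FJU = 76°  [△UJF]
2. ∠UJV = 76°  [V on ray JF]
3. ∠JUV = 14°  [△UJV]

∠JUV = 14°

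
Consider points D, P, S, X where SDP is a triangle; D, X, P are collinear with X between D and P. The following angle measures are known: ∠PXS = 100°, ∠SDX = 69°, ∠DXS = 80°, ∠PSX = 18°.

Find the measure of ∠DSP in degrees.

1. ∠SPX = 62°  [△SXP]
2. ∠PDS = 69°  [X on ray DP]
3. ∠DPS = 62°  [X on ray PD]
4. ∠DSP = 49°  [△SDP]

∠DSP = 49°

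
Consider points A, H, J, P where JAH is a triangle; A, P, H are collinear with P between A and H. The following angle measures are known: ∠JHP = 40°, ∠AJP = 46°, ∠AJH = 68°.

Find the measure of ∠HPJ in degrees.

∠HPJ = 118°

1. ∠AHJ = 40°  [P on ray HA]
2. ∠HAJ = 72°  [△JAH]
3. ∠JAP = 72°  [P on ray AH]
4. ∠APJ = 62°  [△JAP]
5. ∠HPJ = 118°  [linear pair at P on AH]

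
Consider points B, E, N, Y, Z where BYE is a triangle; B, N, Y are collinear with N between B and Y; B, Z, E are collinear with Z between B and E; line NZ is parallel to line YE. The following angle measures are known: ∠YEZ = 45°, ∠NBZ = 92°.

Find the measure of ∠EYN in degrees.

1. ∠BEY = 45°  [Z on ray EB]
2. ∠EBY = 92°  [N on BY, Z on BE]
3. ∠BYE = 43°  [△BYE]
4. ∠EYN = 43°  [N on ray YB]

∠EYN = 43°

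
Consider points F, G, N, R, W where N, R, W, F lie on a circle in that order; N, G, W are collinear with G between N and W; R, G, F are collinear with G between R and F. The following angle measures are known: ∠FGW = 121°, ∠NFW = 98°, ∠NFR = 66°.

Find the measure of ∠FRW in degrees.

∠FRW = 55°

1. ∠NGR = 121°  [vertical angles at G]
2. ∠NWR = 66°  [same arc NR]
3. ∠RGW = 59°  [linear pair at G on NW]
4. ∠FRW = 55°  [△RGW]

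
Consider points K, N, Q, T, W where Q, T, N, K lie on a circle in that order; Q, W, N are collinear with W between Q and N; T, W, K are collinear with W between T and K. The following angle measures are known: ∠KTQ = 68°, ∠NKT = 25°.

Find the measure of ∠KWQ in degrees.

∠KWQ = 93°

1. ∠KNQ = 68°  [same arc QK]
2. ∠KWN = 87°  [△NWK]
3. ∠KWQ = 93°  [linear pair at W on QN]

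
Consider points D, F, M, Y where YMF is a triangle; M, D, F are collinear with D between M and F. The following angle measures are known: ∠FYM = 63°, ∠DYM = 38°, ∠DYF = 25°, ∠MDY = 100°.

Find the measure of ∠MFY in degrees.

∠MFY = 75°

1. ∠DMY = 42°  [△YMD]
2. ∠FMY = 42°  [D on ray MF]
3. ∠MFY = 75°  [△YMF]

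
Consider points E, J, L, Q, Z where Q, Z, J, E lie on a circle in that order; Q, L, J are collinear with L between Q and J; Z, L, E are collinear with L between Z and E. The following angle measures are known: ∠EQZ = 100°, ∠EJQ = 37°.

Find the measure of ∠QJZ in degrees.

∠QJZ = 43°

1. ∠EZQ = 37°  [same arc QE]
2. ∠QEZ = 43°  [△QZE]
3. ∠QJZ = 43°  [same arc QZ]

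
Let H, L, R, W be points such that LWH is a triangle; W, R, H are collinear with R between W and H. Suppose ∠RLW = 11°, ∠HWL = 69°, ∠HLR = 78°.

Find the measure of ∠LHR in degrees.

1. ∠LWR = 69°  [R on ray WH]
2. ∠LRW = 100°  [△LWR]
3. ∠HRL = 80°  [linear pair at R on WH]
4. ∠LHR = 22°  [△LRH]

∠LHR = 22°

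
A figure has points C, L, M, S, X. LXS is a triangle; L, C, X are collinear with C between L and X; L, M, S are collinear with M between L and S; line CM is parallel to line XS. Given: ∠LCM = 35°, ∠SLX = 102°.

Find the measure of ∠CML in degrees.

1. ∠LXS = 35°  [CM∥XS, corresponding at C]
2. ∠LSX = 43°  [△LXS]
3. ∠CML = 43°  [CM∥XS, corresponding at M]

∠CML = 43°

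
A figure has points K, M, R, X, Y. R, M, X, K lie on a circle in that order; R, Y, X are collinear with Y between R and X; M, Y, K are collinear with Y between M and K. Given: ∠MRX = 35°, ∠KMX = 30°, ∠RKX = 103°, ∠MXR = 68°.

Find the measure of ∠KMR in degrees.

1. ∠KRX = 30°  [same arc XK]
2. ∠KXR = 47°  [△RXK]
3. ∠KMR = 47°  [same arc RK]

∠KMR = 47°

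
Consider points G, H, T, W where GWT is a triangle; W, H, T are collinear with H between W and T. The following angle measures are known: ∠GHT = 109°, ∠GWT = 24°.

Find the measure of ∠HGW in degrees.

∠HGW = 85°

1. ∠GHW = 71°  [linear pair at H on WT]
2. ∠GWH = 24°  [H on ray WT]
3. ∠HGW = 85°  [△GWH]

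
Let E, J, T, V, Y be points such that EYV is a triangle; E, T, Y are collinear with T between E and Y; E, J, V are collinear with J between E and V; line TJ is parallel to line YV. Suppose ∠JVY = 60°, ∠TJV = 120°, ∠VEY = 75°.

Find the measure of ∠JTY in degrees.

1. ∠EJT = 60°  [linear pair at J on EV]
2. ∠JET = 75°  [T on EY, J on EV]
3. ∠ETJ = 45°  [△ETJ]
4. ∠JTY = 135°  [linear pair at T on EY]

∠JTY = 135°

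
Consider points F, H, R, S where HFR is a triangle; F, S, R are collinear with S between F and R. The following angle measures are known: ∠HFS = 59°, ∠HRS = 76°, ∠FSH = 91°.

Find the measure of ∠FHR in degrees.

∠FHR = 45°

1. ∠HFR = 59°  [S on ray FR]
2. ∠FRH = 76°  [S on ray RF]
3. ∠FHR = 45°  [△HFR]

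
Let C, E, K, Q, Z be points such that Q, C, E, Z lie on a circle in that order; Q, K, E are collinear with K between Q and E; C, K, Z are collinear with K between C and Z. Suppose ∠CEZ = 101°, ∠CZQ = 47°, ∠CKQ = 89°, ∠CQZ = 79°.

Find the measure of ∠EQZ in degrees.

∠EQZ = 42°

1. ∠CEQ = 47°  [same arc QC]
2. ∠CKE = 91°  [linear pair at K on QE]
3. ∠ECZ = 42°  [△CKE]
4. ∠EQZ = 42°  [same arc EZ]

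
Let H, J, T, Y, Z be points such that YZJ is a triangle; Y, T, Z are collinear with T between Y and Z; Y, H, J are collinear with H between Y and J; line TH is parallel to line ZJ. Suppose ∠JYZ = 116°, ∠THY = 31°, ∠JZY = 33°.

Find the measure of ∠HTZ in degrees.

1. ∠HYT = 116°  [T on YZ, H on YJ]
2. ∠HTY = 33°  [△YTH]
3. ∠HTZ = 147°  [linear pair at T on YZ]

∠HTZ = 147°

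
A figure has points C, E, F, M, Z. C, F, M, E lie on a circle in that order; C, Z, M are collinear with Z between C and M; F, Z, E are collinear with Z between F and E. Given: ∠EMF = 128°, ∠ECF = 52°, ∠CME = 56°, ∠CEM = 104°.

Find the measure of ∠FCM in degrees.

∠FCM = 32°

1. ∠CFE = 56°  [same arc CE]
2. ∠CFM = 76°  [cyclic CFME, opposite ∠F+∠E]
3. ∠CEF = 72°  [△CFE]
4. ∠CMF = 72°  [same arc CF]
5. ∠FCM = 32°  [△CFM]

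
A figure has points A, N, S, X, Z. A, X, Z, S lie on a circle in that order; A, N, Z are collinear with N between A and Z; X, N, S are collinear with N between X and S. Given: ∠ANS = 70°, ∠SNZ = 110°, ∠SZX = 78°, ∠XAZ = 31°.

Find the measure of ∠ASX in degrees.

∠ASX = 39°

1. ∠ANX = 110°  [vertical angles at N]
2. ∠SAX = 102°  [cyclic AXZS, opposite ∠A+∠Z]
3. ∠AXS = 39°  [△ANX]
4. ∠ASX = 39°  [△AXS]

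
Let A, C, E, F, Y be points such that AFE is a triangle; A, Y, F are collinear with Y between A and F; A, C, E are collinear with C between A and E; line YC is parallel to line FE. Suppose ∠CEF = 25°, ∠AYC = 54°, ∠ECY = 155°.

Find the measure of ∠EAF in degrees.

1. ∠AEF = 25°  [C on ray EA]
2. ∠AFE = 54°  [YC∥FE, corresponding at Y]
3. ∠EAF = 101°  [△AFE]

∠EAF = 101°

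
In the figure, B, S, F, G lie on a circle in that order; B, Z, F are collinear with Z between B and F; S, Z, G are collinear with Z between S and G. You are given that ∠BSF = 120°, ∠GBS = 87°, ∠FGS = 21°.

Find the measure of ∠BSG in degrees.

∠BSG = 54°

1. ∠FBS = 21°  [same arc SF]
2. ∠BFS = 39°  [△BSF]
3. ∠BGS = 39°  [same arc BS]
4. ∠BSG = 54°  [△BSG]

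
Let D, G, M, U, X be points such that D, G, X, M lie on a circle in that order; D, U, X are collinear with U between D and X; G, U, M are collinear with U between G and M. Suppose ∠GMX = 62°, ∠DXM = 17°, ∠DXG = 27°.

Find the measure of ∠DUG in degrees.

1. ∠GDX = 62°  [same arc GX]
2. ∠DGM = 17°  [same arc DM]
3. ∠DUG = 101°  [△DUG]

∠DUG = 101°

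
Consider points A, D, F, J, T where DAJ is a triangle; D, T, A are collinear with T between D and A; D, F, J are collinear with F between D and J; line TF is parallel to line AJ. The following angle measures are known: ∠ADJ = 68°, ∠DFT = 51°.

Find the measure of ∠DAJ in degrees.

1. ∠FDT = 68°  [T on DA, F on DJ]
2. ∠DTF = 61°  [△DTF]
3. ∠DAJ = 61°  [TF∥AJ, corresponding at T]

∠DAJ = 61°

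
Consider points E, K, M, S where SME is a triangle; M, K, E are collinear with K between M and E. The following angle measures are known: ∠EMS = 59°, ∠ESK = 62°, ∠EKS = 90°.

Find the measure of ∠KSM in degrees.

∠KSM = 31°

1. ∠KMS = 59°  [K on ray ME]
2. ∠MKS = 90°  [linear pair at K on ME]
3. ∠KSM = 31°  [△SMK]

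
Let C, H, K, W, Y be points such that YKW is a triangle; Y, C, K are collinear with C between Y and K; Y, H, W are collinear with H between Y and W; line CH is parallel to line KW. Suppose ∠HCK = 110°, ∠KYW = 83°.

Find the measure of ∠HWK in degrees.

1. ∠HCY = 70°  [linear pair at C on YK]
2. ∠CYH = 83°  [C on YK, H on YW]
3. ∠CHY = 27°  [△YCH]
4. ∠CHW = 153°  [linear pair at H on YW]
5. ∠HWK = 27°  [CH∥KW, co-interior at W–H]

∠HWK = 27°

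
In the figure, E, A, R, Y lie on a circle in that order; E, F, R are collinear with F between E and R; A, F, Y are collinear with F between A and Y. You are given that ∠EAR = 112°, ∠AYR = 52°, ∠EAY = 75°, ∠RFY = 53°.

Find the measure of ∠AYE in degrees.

∠AYE = 16°

1. ∠EYR = 68°  [cyclic EARY, opposite ∠A+∠Y]
2. ∠ERY = 75°  [△RFY]
3. ∠EFY = 127°  [linear pair at F on ER]
4. ∠REY = 37°  [△ERY]
5. ∠AYE = 16°  [△EFY]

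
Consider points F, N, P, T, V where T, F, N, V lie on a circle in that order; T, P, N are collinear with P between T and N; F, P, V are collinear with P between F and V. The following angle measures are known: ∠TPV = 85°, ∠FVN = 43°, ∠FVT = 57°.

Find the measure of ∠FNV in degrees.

1. ∠FPN = 85°  [vertical angles at P]
2. ∠FNT = 57°  [same arc TF]
3. ∠NFV = 38°  [△FPN]
4. ∠FNV = 99°  [△FNV]

∠FNV = 99°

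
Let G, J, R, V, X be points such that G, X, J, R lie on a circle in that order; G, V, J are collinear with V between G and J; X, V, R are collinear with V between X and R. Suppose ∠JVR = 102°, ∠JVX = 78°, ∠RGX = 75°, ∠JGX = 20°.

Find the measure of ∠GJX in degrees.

1. ∠RJX = 105°  [cyclic GXJR, opposite ∠G+∠J]
2. ∠JRX = 20°  [same arc XJ]
3. ∠JXR = 55°  [△XJR]
4. ∠GJX = 47°  [△XVJ]

∠GJX = 47°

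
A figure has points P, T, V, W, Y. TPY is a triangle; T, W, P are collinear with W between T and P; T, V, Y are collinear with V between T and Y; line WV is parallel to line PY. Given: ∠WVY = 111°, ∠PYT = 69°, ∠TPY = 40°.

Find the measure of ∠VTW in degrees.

1. ∠TVW = 69°  [linear pair at V on TY]
2. ∠TWV = 40°  [WV∥PY, corresponding at W]
3. ∠VTW = 71°  [△TWV]

∠VTW = 71°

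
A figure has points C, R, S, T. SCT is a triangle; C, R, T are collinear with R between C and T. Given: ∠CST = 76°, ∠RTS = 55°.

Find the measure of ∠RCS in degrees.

1. ∠CTS = 55°  [R on ray TC]
2. ∠SCT = 49°  [△SCT]
3. ∠RCS = 49°  [R on ray CT]

∠RCS = 49°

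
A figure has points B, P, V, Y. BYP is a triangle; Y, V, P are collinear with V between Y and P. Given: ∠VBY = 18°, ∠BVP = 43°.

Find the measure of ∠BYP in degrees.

∠BYP = 25°

1. ∠BVY = 137°  [linear pair at V on YP]
2. ∠BYV = 25°  [△BYV]
3. ∠BYP = 25°  [V on ray YP]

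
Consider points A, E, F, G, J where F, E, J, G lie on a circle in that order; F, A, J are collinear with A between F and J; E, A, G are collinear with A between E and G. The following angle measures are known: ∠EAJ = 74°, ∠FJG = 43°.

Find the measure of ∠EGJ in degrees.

1. ∠FAG = 74°  [vertical angles at A]
2. ∠GAJ = 106°  [linear pair at A on FJ]
3. ∠EGJ = 31°  [△JAG]

∠EGJ = 31°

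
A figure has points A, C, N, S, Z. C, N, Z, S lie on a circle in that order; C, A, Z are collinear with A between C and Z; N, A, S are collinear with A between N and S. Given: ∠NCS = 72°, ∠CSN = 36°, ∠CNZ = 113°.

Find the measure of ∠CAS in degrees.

1. ∠CNS = 72°  [△CNS]
2. ∠CSZ = 67°  [cyclic CNZS, opposite ∠N+∠S]
3. ∠CZS = 72°  [same arc CS]
4. ∠SCZ = 41°  [△CZS]
5. ∠CAS = 103°  [△CAS]

∠CAS = 103°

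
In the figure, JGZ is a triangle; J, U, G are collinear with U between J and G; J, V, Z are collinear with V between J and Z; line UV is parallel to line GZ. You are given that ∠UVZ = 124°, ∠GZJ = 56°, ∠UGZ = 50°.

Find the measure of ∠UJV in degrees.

1. ∠JGZ = 50°  [U on ray GJ]
2. ∠GJZ = 74°  [△JGZ]
3. ∠UJV = 74°  [U on JG, V on JZ]

∠UJV = 74°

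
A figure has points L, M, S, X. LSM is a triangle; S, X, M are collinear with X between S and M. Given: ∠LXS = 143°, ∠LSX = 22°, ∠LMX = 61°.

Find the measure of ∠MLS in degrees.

∠MLS = 97°

1. ∠LSM = 22°  [X on ray SM]
2. ∠LMS = 61°  [X on ray MS]
3. ∠MLS = 97°  [△LSM]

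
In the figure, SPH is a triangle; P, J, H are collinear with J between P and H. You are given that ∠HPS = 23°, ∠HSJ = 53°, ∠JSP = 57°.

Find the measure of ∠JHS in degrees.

1. ∠JPS = 23°  [J on ray PH]
2. ∠PJS = 100°  [△SPJ]
3. ∠HJS = 80°  [linear pair at J on PH]
4. ∠JHS = 47°  [△SJH]

∠JHS = 47°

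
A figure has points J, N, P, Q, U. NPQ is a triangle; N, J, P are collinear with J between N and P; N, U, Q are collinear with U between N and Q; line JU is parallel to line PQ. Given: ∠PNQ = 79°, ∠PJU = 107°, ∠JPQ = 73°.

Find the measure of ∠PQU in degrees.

∠PQU = 28°

1. ∠NPQ = 73°  [J on ray PN]
2. ∠NQP = 28°  [△NPQ]
3. ∠PQU = 28°  [U on ray QN]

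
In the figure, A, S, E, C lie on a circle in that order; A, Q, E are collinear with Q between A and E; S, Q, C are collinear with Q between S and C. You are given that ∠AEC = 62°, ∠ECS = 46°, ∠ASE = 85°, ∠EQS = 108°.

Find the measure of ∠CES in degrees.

∠CES = 111°

1. ∠EAS = 46°  [same arc SE]
2. ∠AES = 49°  [△ASE]
3. ∠CSE = 23°  [△SQE]
4. ∠CES = 111°  [△SEC]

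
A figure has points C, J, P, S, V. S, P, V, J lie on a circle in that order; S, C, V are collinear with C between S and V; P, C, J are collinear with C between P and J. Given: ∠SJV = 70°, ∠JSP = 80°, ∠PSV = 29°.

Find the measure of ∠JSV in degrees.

1. ∠JVP = 100°  [cyclic SPVJ, opposite ∠S+∠V]
2. ∠PJV = 29°  [same arc PV]
3. ∠JPV = 51°  [△PVJ]
4. ∠JSV = 51°  [same arc VJ]

∠JSV = 51°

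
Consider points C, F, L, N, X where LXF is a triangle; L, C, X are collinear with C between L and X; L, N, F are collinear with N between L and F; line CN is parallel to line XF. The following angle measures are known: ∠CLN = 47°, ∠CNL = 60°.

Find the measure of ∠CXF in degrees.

∠CXF = 73°

1. ∠LCN = 73°  [△LCN]
2. ∠NCX = 107°  [linear pair at C on LX]
3. ∠CXF = 73°  [CN∥XF, co-interior at X–C]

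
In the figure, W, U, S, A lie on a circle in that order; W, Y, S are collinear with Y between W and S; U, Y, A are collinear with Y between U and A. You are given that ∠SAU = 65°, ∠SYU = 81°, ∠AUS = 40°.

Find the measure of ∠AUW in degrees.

1. ∠SWU = 65°  [same arc US]
2. ∠UYW = 99°  [linear pair at Y on WS]
3. ∠AUW = 16°  [△WYU]

∠AUW = 16°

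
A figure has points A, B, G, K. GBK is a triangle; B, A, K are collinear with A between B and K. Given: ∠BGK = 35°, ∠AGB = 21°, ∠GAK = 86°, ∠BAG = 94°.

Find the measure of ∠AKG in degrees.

1. ∠ABG = 65°  [△GBA]
2. ∠GBK = 65°  [A on ray BK]
3. ∠BKG = 80°  [△GBK]
4. ∠AKG = 80°  [A on ray KB]

∠AKG = 80°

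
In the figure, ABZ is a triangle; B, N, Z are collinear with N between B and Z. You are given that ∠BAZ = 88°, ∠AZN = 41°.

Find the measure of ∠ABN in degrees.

∠ABN = 51°

1. ∠AZB = 41°  [N on ray ZB]
2. ∠ABZ = 51°  [△ABZ]
3. ∠ABN = 51°  [N on ray BZ]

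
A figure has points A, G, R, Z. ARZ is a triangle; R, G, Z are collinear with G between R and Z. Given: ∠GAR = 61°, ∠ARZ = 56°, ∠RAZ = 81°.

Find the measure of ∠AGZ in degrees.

1. ∠ARG = 56°  [G on ray RZ]
2. ∠AGR = 63°  [△ARG]
3. ∠AGZ = 117°  [linear pair at G on RZ]

∠AGZ = 117°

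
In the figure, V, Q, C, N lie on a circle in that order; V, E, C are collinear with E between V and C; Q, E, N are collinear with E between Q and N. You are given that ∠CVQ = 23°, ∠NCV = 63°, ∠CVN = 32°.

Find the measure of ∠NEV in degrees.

1. ∠CNQ = 23°  [same arc QC]
2. ∠CEN = 94°  [△CEN]
3. ∠NEV = 86°  [linear pair at E on VC]

∠NEV = 86°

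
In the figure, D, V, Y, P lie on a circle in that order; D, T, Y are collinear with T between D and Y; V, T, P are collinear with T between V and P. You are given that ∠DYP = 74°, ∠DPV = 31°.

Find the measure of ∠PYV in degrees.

1. ∠DVP = 74°  [same arc DP]
2. ∠PDV = 75°  [△DVP]
3. ∠PYV = 105°  [cyclic DVYP, opposite ∠D+∠Y]

∠PYV = 105°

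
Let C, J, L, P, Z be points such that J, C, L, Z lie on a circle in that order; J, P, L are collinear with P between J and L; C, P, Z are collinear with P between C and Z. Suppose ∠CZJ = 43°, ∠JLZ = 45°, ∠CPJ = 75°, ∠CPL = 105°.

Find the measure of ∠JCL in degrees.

1. ∠CLJ = 43°  [same arc JC]
2. ∠JCZ = 45°  [same arc JZ]
3. ∠CJL = 60°  [△JPC]
4. ∠JCL = 77°  [△JCL]

∠JCL = 77°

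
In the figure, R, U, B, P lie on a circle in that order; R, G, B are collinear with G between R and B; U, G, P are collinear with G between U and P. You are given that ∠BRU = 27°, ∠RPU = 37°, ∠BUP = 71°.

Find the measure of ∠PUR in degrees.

∠PUR = 45°

1. ∠BPU = 27°  [same arc UB]
2. ∠PBU = 82°  [△UBP]
3. ∠PRU = 98°  [cyclic RUBP, opposite ∠R+∠B]
4. ∠PUR = 45°  [△RUP]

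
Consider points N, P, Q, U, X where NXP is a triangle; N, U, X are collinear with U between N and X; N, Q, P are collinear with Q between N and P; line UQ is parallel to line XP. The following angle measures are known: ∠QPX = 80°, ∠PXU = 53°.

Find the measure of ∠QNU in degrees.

∠QNU = 47°

1. ∠NPX = 80°  [Q on ray PN]
2. ∠NXP = 53°  [U on ray XN]
3. ∠PNX = 47°  [△NXP]
4. ∠QNU = 47°  [U on NX, Q on NP]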